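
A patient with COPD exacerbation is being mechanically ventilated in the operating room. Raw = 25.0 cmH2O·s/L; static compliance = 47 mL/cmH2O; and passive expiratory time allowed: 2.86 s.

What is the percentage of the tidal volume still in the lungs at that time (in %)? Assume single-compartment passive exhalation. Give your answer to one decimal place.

8.8

τ = R × C = 25.0 × 47 mL/cmH2O = 25.0 × 0.047 L/cmH2O = 1.175 s.
Passive exhalation: V(t)/V₀ = e^(−t/τ) = e^(−2.86/1.175) = 0.08768.
Fraction remaining = 0.08768 → 8.768%.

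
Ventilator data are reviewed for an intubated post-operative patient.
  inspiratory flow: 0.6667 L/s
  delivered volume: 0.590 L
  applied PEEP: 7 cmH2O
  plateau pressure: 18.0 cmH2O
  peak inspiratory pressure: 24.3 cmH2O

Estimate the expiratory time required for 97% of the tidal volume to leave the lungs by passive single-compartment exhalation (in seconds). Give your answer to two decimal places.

R = (PIP − Pplat)/V̇ = (24.3 − 18.0) / 0.6667 = 6.3/0.6667 = 9.45 cmH2O·s/L.
C = Vt/(Pplat − PEEP) = 590.0 / (18.0 − 7) = 590.0/11.0 = 53.636 mL/cmH2O.
τ = R × C = 9.45 × 0.05364 L/cmH2O = 0.5069 s.
t = −τ·ln(1 − 0.97) = −0.5069·ln(0.03) = 1.777 s.

1.78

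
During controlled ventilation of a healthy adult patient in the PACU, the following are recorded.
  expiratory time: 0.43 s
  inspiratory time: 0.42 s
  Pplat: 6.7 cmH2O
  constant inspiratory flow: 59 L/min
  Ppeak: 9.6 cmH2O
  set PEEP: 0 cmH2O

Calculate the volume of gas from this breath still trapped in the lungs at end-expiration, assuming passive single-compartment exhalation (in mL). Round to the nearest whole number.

Flow: 59 L/min ÷ 60 = 0.9833 L/s.
Vt = flow × Ti = 0.9833 L/s × 0.42 s × 1000 mL/L = 412.99 mL.
R = (PIP − Pplat)/V̇ = (9.6 − 6.7) / 0.9833 = 2.9/0.9833 = 2.949 cmH2O·s/L.
C = Vt/(Pplat − PEEP) = 412.99 / (6.7 − 0) = 412.99/6.7 = 61.64 mL/cmH2O.
τ = R × C = 2.949 × 0.06164 L/cmH2O = 0.1818 s.
Fraction remaining = e^(−Te/τ) = e^(−0.43/0.1818) = 0.09393.
Trapped volume = 412.99 × 0.09393 = 38.792 mL.

39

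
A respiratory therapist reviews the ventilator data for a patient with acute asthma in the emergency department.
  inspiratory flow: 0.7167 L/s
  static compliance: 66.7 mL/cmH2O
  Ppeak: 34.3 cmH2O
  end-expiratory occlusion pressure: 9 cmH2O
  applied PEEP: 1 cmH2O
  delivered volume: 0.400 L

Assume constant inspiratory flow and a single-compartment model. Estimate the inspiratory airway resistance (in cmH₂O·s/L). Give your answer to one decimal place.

Total PEEP = 9 cmH2O (set 1 + intrinsic 8); this is the baseline alveolar pressure.
Equation of motion (constant flow): PIP = Vt/C + R·V̇ + PEEP.
R·V̇ = PIP − Vt/C − PEEP = 34.3 − 400/66.7 − 9 = 34.3 − 5.997 − 9 = 19.303 cmH2O.
R = 19.303 / 0.7167 = 26.933 cmH2O·s/L.

26.9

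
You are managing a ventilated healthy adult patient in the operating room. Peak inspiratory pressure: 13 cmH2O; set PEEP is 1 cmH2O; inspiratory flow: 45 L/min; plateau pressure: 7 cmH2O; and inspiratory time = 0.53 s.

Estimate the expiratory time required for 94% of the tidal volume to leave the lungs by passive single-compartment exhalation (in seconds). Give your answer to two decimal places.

Flow: 45 L/min ÷ 60 = 0.75 L/s.
Vt = flow × Ti = 0.75 L/s × 0.53 s × 1000 mL/L = 397.5 mL.
R = (PIP − Pplat)/V̇ = (13 − 7) / 0.75 = 6.0/0.75 = 8.0 cmH2O·s/L.
C = Vt/(Pplat − PEEP) = 397.5 / (7 − 1) = 397.5/6.0 = 66.25 mL/cmH2O.
τ = R × C = 8.0 × 0.06625 L/cmH2O = 0.53 s.
t = −τ·ln(1 − 0.94) = −0.53·ln(0.06) = 1.491 s.

1.49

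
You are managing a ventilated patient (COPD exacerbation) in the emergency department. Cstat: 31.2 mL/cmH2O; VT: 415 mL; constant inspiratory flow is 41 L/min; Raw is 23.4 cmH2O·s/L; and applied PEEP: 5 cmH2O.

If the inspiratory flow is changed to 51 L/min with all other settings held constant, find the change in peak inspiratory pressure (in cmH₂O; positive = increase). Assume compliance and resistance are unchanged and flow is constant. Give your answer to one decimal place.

3.9

Flow: 41 L/min ÷ 60 = 0.6833 L/s.
New flow: 51 L/min ÷ 60 = 0.85 L/s.
PIP = Vt/C + R·V̇ + PEEP (constant-flow equation of motion).
Only the resistive term changes: ΔPIP = R × ΔV̇ = 23.4 × (0.85 − 0.6833) = 23.4 × 0.1667 = 3.901 cmH2O.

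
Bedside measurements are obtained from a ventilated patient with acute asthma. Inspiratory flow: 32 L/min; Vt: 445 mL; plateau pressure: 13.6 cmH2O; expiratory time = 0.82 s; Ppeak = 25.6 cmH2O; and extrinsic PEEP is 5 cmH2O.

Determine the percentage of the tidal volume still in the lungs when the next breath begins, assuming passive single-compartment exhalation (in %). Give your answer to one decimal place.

Flow: 32 L/min ÷ 60 = 0.5333 L/s.
R = (PIP − Pplat)/V̇ = (25.6 − 13.6) / 0.5333 = 12.0/0.5333 = 22.501 cmH2O·s/L.
C = Vt/(Pplat − PEEP) = 445.0 / (13.6 − 5) = 445.0/8.6 = 51.744 mL/cmH2O.
τ = R × C = 22.501 × 0.05174 L/cmH2O = 1.164 s.
Fraction remaining at end-expiration = e^(−Te/τ) = e^(−0.82/1.164) = 0.4944 → 49.44%.

49.4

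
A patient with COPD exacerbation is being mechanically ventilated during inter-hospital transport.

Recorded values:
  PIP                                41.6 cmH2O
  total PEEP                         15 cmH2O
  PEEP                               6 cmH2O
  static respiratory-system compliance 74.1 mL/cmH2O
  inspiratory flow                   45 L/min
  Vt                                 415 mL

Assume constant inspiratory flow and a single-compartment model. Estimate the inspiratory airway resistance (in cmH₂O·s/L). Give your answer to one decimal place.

Flow: 45 L/min ÷ 60 = 0.75 L/s.
Total PEEP = 15 cmH2O (set 6 + intrinsic 9); this is the baseline alveolar pressure.
Equation of motion (constant flow): PIP = Vt/C + R·V̇ + PEEP.
R·V̇ = PIP − Vt/C − PEEP = 41.6 − 415/74.1 − 15 = 41.6 − 5.601 − 15 = 20.999 cmH2O.
R = 20.999 / 0.75 = 27.999 cmH2O·s/L.

28.0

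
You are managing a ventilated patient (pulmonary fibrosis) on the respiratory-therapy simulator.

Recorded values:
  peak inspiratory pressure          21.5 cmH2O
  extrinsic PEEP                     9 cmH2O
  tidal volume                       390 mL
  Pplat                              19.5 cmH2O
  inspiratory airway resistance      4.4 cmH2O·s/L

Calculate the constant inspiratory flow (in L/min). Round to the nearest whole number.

27

flow = (PIP − Pplat) / Raw = (21.5 − 19.5) / 4.4 = 0.4545 L/s × 60 = 27.27 L/min.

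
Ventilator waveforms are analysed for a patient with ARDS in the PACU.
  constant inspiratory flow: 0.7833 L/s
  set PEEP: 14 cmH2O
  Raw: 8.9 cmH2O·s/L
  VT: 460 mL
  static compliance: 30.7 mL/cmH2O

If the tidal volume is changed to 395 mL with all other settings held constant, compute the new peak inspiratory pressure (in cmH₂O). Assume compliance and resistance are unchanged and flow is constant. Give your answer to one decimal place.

PIP = Vt/C + R·V̇ + PEEP (constant-flow equation of motion).
Only the elastic term changes: ΔPIP = ΔVt / C = (395 − 460) / 30.7 = -2.117 cmH2O.
Original PIP = 460/30.7 + 8.9×0.7833 + 14 = 35.955 cmH2O; new PIP = 35.955 + (-2.117) = 33.838 cmH2O.

33.8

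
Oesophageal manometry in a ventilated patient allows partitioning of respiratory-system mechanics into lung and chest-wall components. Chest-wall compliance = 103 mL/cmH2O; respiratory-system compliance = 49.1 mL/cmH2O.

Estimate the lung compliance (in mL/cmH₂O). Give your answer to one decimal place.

1/CL = 1/Crs − 1/Ccw.
1/CL = 1/49.1 − 1/103 = 0.01066.
CL = 93.809 mL/cmH2O.

93.8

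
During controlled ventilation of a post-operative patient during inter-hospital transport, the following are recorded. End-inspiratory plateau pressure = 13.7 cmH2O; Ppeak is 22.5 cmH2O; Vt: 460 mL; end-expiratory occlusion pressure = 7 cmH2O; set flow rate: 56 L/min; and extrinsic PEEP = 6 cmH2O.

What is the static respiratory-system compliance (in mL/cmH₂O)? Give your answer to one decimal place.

End-expiratory occlusion gives total PEEP = 7 cmH2O (intrinsic PEEP = 7 − 6 = 1). Use total PEEP for the elastic gradient.
Cstat = Vt / (Pplat − PEEPtotal) = 460 / (13.7 − 7) = 460 / 6.7 = 68.657 mL/cmH2O.

68.7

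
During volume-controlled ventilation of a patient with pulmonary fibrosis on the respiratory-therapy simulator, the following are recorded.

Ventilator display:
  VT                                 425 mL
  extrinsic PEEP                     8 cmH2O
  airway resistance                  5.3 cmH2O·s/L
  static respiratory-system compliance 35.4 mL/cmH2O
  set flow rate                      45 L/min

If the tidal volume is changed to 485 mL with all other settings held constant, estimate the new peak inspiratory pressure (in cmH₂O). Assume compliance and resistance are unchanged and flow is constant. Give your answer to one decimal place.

Flow: 45 L/min ÷ 60 = 0.75 L/s.
PIP = Vt/C + R·V̇ + PEEP (constant-flow equation of motion).
Only the elastic term changes: ΔPIP = ΔVt / C = (485 − 425) / 35.4 = 1.695 cmH2O.
Original PIP = 425/35.4 + 5.3×0.75 + 8 = 23.981 cmH2O; new PIP = 23.981 + (1.695) = 25.676 cmH2O.

25.7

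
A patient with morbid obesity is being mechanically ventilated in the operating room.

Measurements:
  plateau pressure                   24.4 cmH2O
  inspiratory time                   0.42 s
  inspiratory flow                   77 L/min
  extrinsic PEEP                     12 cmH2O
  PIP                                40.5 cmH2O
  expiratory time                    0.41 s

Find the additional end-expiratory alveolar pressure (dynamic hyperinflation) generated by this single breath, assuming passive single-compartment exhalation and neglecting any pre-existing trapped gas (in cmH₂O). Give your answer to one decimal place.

5.8

Flow: 77 L/min ÷ 60 = 1.2833 L/s.
Vt = flow × Ti = 1.2833 L/s × 0.42 s × 1000 mL/L = 538.99 mL.
R = (PIP − Pplat)/V̇ = (40.5 − 24.4) / 1.2833 = 16.1/1.2833 = 12.546 cmH2O·s/L.
C = Vt/(Pplat − PEEP) = 538.99 / (24.4 − 12) = 538.99/12.4 = 43.467 mL/cmH2O.
τ = R × C = 12.546 × 0.04347 L/cmH2O = 0.5454 s.
Fraction remaining = e^(−Te/τ) = e^(−0.41/0.5454) = 0.4715; trapped volume = 538.99 × 0.4715 = 254.13 mL.
Additional alveolar pressure from trapping ≈ V_trapped / C = 254.13 / 43.467 = 5.847 cmH2O.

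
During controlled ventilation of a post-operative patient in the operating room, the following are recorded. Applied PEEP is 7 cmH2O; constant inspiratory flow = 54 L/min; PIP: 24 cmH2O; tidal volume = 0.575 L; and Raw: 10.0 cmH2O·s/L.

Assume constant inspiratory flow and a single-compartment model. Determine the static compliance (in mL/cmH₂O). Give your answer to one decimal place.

Flow: 54 L/min ÷ 60 = 0.9 L/s.
Equation of motion (constant flow): PIP = Vt/C + R·V̇ + PEEP.
Vt/C = PIP − R·V̇ − PEEP = 24 − 10.0×0.9 − 7 = 24 − 9.0 − 7 = 8.0 cmH2O.
C = Vt / 8.0 = 575 / 8.0 = 71.875 mL/cmH2O.

71.9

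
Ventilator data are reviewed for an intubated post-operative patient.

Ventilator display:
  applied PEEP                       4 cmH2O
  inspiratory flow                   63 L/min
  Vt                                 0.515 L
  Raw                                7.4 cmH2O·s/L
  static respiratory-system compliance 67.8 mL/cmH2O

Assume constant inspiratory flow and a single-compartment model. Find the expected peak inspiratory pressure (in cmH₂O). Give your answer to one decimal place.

Flow: 63 L/min ÷ 60 = 1.05 L/s.
Equation of motion (constant flow): PIP = Vt/C + R·V̇ + PEEP.
PIP = 515/67.8 + 7.4×1.05 + 4 = 7.596 + 7.77 + 4 = 19.366 cmH2O.

19.4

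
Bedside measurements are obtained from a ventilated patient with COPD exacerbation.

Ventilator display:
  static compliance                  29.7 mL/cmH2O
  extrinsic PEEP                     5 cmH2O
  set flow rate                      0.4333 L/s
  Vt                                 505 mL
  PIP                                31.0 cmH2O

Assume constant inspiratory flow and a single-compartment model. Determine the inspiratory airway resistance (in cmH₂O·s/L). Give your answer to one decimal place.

20.8

Equation of motion (constant flow): PIP = Vt/C + R·V̇ + PEEP.
R·V̇ = PIP − Vt/C − PEEP = 31.0 − 505/29.7 − 5 = 31.0 − 17.003 − 5 = 8.997 cmH2O.
R = 8.997 / 0.4333 = 20.764 cmH2O·s/L.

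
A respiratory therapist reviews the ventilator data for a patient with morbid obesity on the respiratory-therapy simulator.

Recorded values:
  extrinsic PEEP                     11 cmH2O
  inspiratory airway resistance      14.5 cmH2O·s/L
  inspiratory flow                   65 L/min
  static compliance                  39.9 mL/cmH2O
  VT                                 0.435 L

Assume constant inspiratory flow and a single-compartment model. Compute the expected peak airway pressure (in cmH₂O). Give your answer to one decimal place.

Flow: 65 L/min ÷ 60 = 1.0833 L/s.
Equation of motion (constant flow): PIP = Vt/C + R·V̇ + PEEP.
PIP = 435/39.9 + 14.5×1.0833 + 11 = 10.902 + 15.708 + 11 = 37.61 cmH2O.

37.6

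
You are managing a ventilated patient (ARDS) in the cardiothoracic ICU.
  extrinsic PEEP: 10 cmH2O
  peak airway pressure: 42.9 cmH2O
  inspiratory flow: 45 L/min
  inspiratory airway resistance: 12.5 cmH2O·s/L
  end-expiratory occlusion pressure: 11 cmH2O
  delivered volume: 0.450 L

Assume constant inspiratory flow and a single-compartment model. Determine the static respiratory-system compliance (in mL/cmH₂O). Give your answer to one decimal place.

20.0

Flow: 45 L/min ÷ 60 = 0.75 L/s.
Total PEEP = 11 cmH2O (set 10 + intrinsic 1); this is the baseline alveolar pressure.
Equation of motion (constant flow): PIP = Vt/C + R·V̇ + PEEP.
Vt/C = PIP − R·V̇ − PEEP = 42.9 − 12.5×0.75 − 11 = 42.9 − 9.375 − 11 = 22.525 cmH2O.
C = Vt / 22.525 = 450 / 22.525 = 19.978 mL/cmH2O.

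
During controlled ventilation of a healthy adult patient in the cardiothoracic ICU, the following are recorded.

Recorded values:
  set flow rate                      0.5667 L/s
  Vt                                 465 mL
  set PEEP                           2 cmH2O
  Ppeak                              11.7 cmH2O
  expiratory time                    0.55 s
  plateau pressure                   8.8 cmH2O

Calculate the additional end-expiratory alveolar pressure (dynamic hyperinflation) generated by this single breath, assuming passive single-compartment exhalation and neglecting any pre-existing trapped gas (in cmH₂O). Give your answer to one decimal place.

R = (PIP − Pplat)/V̇ = (11.7 − 8.8) / 0.5667 = 2.9/0.5667 = 5.117 cmH2O·s/L.
C = Vt/(Pplat − PEEP) = 465.0 / (8.8 − 2) = 465.0/6.8 = 68.382 mL/cmH2O.
τ = R × C = 5.117 × 0.06838 L/cmH2O = 0.3499 s.
Fraction remaining = e^(−Te/τ) = e^(−0.55/0.3499) = 0.2077; trapped volume = 465.0 × 0.2077 = 96.581 mL.
Additional alveolar pressure from trapping ≈ V_trapped / C = 96.581 / 68.382 = 1.412 cmH2O.

1.4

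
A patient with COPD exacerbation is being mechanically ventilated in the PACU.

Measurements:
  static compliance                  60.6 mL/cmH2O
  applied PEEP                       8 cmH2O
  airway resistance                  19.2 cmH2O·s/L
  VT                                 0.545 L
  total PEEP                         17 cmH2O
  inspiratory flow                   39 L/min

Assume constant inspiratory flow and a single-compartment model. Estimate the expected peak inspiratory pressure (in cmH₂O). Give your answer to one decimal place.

Flow: 39 L/min ÷ 60 = 0.65 L/s.
Total PEEP = 17 cmH2O (set 8 + intrinsic 9); this is the baseline alveolar pressure.
Equation of motion (constant flow): PIP = Vt/C + R·V̇ + PEEP.
PIP = 545/60.6 + 19.2×0.65 + 17 = 8.993 + 12.48 + 17 = 38.473 cmH2O.

38.5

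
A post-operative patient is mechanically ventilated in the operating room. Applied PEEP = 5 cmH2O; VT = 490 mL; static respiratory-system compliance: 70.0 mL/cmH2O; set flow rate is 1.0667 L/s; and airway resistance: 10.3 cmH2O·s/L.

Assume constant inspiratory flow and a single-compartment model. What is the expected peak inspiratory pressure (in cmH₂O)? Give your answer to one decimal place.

Equation of motion (constant flow): PIP = Vt/C + R·V̇ + PEEP.
PIP = 490/70.0 + 10.3×1.0667 + 5 = 7.0 + 10.987 + 5 = 22.987 cmH2O.

23.0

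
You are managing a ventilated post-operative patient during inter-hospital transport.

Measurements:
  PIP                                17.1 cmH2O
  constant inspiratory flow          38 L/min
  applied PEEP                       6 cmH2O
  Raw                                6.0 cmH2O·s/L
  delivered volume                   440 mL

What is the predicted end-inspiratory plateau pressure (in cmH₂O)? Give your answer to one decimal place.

13.3

Flow: 38 L/min ÷ 60 = 0.6333 L/s.
Pplat = PIP − Raw × flow = 17.1 − 6.0 × 0.6333 = 17.1 − 3.8 = 13.3 cmH2O.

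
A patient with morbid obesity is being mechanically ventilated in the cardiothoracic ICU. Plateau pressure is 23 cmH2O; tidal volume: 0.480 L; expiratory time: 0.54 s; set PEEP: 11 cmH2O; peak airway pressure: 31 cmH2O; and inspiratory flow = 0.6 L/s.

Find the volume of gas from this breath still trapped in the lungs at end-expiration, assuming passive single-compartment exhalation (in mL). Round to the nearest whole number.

R = (PIP − Pplat)/V̇ = (31 − 23) / 0.6 = 8.0/0.6 = 13.333 cmH2O·s/L.
C = Vt/(Pplat − PEEP) = 480.0 / (23 − 11) = 480.0/12.0 = 40.0 mL/cmH2O.
τ = R × C = 13.333 × 0.04 L/cmH2O = 0.5333 s.
Fraction remaining = e^(−Te/τ) = e^(−0.54/0.5333) = 0.3633.
Trapped volume = 480.0 × 0.3633 = 174.38 mL.

174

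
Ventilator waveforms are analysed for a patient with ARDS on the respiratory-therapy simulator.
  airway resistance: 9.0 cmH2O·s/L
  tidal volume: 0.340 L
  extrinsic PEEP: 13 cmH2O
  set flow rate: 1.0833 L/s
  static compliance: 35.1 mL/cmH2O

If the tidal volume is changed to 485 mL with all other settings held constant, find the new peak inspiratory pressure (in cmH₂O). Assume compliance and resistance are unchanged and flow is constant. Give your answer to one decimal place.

PIP = Vt/C + R·V̇ + PEEP (constant-flow equation of motion).
Only the elastic term changes: ΔPIP = ΔVt / C = (485 − 340) / 35.1 = 4.131 cmH2O.
Original PIP = 340/35.1 + 9.0×1.0833 + 13 = 32.436 cmH2O; new PIP = 32.436 + (4.131) = 36.567 cmH2O.

36.6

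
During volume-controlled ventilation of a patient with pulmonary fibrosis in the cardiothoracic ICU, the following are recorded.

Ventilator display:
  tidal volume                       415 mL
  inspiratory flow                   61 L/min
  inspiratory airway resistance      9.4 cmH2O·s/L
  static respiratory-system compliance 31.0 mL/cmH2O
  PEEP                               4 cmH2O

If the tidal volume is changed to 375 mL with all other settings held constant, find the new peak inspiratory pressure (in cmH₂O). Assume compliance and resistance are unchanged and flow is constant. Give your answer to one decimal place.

25.7

Flow: 61 L/min ÷ 60 = 1.0167 L/s.
PIP = Vt/C + R·V̇ + PEEP (constant-flow equation of motion).
Only the elastic term changes: ΔPIP = ΔVt / C = (375 − 415) / 31.0 = -1.29 cmH2O.
Original PIP = 415/31.0 + 9.4×1.0167 + 4 = 26.944 cmH2O; new PIP = 26.944 + (-1.29) = 25.654 cmH2O.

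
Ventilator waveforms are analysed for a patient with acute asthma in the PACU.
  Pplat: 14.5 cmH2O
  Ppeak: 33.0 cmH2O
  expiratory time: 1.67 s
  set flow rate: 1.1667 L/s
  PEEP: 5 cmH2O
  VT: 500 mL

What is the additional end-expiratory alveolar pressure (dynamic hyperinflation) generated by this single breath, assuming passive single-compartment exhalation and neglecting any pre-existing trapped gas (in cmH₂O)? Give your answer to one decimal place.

R = (PIP − Pplat)/V̇ = (33.0 − 14.5) / 1.1667 = 18.5/1.1667 = 15.857 cmH2O·s/L.
C = Vt/(Pplat − PEEP) = 500.0 / (14.5 − 5) = 500.0/9.5 = 52.632 mL/cmH2O.
τ = R × C = 15.857 × 0.05263 L/cmH2O = 0.8346 s.
Fraction remaining = e^(−Te/τ) = e^(−1.67/0.8346) = 0.1352; trapped volume = 500.0 × 0.1352 = 67.6 mL.
Additional alveolar pressure from trapping ≈ V_trapped / C = 67.6 / 52.632 = 1.284 cmH2O.

1.3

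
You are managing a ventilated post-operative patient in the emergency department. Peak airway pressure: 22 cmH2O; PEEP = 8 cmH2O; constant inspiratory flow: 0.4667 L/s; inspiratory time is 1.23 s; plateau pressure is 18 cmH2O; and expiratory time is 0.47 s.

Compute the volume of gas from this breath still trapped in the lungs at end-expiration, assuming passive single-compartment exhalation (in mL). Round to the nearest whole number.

Vt = flow × Ti = 0.4667 L/s × 1.23 s × 1000 mL/L = 574.04 mL.
R = (PIP − Pplat)/V̇ = (22 − 18) / 0.4667 = 4.0/0.4667 = 8.571 cmH2O·s/L.
C = Vt/(Pplat − PEEP) = 574.04 / (18 − 8) = 574.04/10.0 = 57.404 mL/cmH2O.
τ = R × C = 8.571 × 0.0574 L/cmH2O = 0.492 s.
Fraction remaining = e^(−Te/τ) = e^(−0.47/0.492) = 0.3847.
Trapped volume = 574.04 × 0.3847 = 220.83 mL.

221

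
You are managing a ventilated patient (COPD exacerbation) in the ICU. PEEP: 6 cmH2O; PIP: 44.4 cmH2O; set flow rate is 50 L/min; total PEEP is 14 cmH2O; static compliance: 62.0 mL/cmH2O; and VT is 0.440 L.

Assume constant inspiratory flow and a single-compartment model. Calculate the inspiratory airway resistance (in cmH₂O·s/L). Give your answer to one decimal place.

28.0

Flow: 50 L/min ÷ 60 = 0.8333 L/s.
Total PEEP = 14 cmH2O (set 6 + intrinsic 8); this is the baseline alveolar pressure.
Equation of motion (constant flow): PIP = Vt/C + R·V̇ + PEEP.
R·V̇ = PIP − Vt/C − PEEP = 44.4 − 440/62.0 − 14 = 44.4 − 7.097 − 14 = 23.303 cmH2O.
R = 23.303 / 0.8333 = 27.965 cmH2O·s/L.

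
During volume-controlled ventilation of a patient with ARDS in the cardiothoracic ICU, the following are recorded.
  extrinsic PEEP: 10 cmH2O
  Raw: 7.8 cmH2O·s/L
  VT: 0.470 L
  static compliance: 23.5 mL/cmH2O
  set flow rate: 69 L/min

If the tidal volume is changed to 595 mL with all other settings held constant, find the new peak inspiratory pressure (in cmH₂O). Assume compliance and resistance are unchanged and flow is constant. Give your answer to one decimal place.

Flow: 69 L/min ÷ 60 = 1.15 L/s.
PIP = Vt/C + R·V̇ + PEEP (constant-flow equation of motion).
Only the elastic term changes: ΔPIP = ΔVt / C = (595 − 470) / 23.5 = 5.319 cmH2O.
Original PIP = 470/23.5 + 7.8×1.15 + 10 = 38.97 cmH2O; new PIP = 38.97 + (5.319) = 44.289 cmH2O.

44.3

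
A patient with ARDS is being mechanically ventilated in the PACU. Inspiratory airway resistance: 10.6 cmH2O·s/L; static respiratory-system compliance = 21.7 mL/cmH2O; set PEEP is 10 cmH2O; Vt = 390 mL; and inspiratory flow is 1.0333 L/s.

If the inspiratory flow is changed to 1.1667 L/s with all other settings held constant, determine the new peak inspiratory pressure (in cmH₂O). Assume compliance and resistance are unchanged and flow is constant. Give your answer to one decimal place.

40.3

PIP = Vt/C + R·V̇ + PEEP (constant-flow equation of motion).
Only the resistive term changes: ΔPIP = R × ΔV̇ = 10.6 × (1.1667 − 1.0333) = 10.6 × 0.1334 = 1.414 cmH2O.
Original PIP = 390/21.7 + 10.6×1.0333 + 10 = 38.925 cmH2O; new PIP = 38.925 + (1.414) = 40.339 cmH2O.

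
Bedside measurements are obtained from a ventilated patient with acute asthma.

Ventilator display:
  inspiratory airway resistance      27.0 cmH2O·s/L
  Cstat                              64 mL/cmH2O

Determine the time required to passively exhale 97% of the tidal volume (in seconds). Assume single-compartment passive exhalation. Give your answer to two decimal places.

τ = R × C = 27.0 × 64 mL/cmH2O = 27.0 × 0.064 L/cmH2O = 1.728 s.
Exhaled fraction f = 1 − e^(−t/τ) → t = −τ·ln(1 − f) = −1.728·ln(0.03) = 6.059 s.

6.06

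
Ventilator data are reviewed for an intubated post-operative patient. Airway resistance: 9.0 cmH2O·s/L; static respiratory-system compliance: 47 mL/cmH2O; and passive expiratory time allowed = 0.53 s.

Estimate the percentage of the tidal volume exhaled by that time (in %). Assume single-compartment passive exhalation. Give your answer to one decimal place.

71.4

τ = R × C = 9.0 × 47 mL/cmH2O = 9.0 × 0.047 L/cmH2O = 0.423 s.
Passive exhalation: V(t)/V₀ = e^(−t/τ) = e^(−0.53/0.423) = 0.2857.
Fraction exhaled = 1 − 0.2857 = 0.7143 → 71.43%.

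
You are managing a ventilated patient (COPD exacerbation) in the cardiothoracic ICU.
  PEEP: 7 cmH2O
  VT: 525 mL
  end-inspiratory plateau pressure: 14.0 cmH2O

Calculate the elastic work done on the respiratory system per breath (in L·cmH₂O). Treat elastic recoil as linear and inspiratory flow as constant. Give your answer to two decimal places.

Elastic work ≈ ½ × (Pplat − PEEP) × Vt = 0.5 × (14.0 − 7) × 0.525 L = 0.5 × 7.0 × 0.525 = 1.838 L·cmH2O.

1.84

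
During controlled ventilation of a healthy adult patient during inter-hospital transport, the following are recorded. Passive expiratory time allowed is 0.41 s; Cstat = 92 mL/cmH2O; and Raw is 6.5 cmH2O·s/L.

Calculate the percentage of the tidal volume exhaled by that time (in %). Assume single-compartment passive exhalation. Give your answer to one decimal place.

τ = R × C = 6.5 × 92 mL/cmH2O = 6.5 × 0.092 L/cmH2O = 0.598 s.
Passive exhalation: V(t)/V₀ = e^(−t/τ) = e^(−0.41/0.598) = 0.5038.
Fraction exhaled = 1 − 0.5038 = 0.4962 → 49.62%.

49.6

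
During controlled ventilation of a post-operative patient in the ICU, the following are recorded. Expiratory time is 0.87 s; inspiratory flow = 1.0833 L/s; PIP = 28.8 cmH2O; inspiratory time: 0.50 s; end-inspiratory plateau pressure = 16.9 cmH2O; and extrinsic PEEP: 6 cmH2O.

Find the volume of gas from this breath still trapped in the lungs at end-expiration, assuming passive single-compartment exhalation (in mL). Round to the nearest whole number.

Vt = flow × Ti = 1.0833 L/s × 0.50 s × 1000 mL/L = 541.65 mL.
R = (PIP − Pplat)/V̇ = (28.8 − 16.9) / 1.0833 = 11.9/1.0833 = 10.985 cmH2O·s/L.
C = Vt/(Pplat − PEEP) = 541.65 / (16.9 − 6) = 541.65/10.9 = 49.693 mL/cmH2O.
τ = R × C = 10.985 × 0.04969 L/cmH2O = 0.5458 s.
Fraction remaining = e^(−Te/τ) = e^(−0.87/0.5458) = 0.2031.
Trapped volume = 541.65 × 0.2031 = 110.01 mL.

110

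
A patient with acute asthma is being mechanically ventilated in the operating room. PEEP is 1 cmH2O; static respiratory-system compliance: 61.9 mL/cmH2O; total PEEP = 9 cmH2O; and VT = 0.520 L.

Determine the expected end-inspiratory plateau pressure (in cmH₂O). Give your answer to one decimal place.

17.4

End-expiratory occlusion gives total PEEP = 9 cmH2O (intrinsic PEEP = 9 − 1 = 8). Use total PEEP for the elastic gradient.
Pplat = PEEPtotal + Vt / Cstat = 9 + 520 / 61.9 = 9 + 8.401 = 17.401 cmH2O.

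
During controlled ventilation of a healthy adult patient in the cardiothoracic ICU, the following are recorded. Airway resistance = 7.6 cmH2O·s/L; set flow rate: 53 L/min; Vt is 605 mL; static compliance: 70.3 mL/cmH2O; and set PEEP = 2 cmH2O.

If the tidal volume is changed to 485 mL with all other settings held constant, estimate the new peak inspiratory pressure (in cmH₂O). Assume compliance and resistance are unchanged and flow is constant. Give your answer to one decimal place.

15.6

Flow: 53 L/min ÷ 60 = 0.8833 L/s.
PIP = Vt/C + R·V̇ + PEEP (constant-flow equation of motion).
Only the elastic term changes: ΔPIP = ΔVt / C = (485 − 605) / 70.3 = -1.707 cmH2O.
Original PIP = 605/70.3 + 7.6×0.8833 + 2 = 17.319 cmH2O; new PIP = 17.319 + (-1.707) = 15.612 cmH2O.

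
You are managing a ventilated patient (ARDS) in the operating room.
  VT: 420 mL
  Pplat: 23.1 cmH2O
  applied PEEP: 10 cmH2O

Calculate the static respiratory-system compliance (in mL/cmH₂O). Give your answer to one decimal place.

Cstat = Vt / (Pplat − PEEP) = 420 / (23.1 − 10) = 420 / 13.1 = 32.061 mL/cmH2O.

32.1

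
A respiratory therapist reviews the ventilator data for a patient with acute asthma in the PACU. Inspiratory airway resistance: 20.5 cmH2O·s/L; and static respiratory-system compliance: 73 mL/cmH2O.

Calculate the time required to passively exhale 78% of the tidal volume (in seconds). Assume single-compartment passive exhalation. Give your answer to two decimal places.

τ = R × C = 20.5 × 73 mL/cmH2O = 20.5 × 0.073 L/cmH2O = 1.497 s.
Exhaled fraction f = 1 − e^(−t/τ) → t = −τ·ln(1 − f) = −1.497·ln(0.22) = 2.267 s.

2.27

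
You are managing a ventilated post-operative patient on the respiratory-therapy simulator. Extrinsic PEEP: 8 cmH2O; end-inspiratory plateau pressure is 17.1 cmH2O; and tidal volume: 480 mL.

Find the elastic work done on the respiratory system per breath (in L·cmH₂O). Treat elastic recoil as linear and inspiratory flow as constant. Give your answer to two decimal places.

Elastic work ≈ ½ × (Pplat − PEEP) × Vt = 0.5 × (17.1 − 8) × 0.480 L = 0.5 × 9.1 × 0.480 = 2.184 L·cmH2O.

2.18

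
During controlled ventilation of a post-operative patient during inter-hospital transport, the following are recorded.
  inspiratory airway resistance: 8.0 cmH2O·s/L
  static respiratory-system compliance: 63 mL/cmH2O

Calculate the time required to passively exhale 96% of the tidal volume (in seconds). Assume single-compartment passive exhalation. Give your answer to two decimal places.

1.62

τ = R × C = 8.0 × 63 mL/cmH2O = 8.0 × 0.063 L/cmH2O = 0.504 s.
Exhaled fraction f = 1 − e^(−t/τ) → t = −τ·ln(1 − f) = −0.504·ln(0.04) = 1.622 s.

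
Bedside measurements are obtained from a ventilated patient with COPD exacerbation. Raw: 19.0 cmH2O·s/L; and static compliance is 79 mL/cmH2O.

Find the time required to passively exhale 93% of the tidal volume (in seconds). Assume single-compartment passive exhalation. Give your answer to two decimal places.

3.99

τ = R × C = 19.0 × 79 mL/cmH2O = 19.0 × 0.079 L/cmH2O = 1.501 s.
Exhaled fraction f = 1 − e^(−t/τ) → t = −τ·ln(1 − f) = −1.501·ln(0.07) = 3.992 s.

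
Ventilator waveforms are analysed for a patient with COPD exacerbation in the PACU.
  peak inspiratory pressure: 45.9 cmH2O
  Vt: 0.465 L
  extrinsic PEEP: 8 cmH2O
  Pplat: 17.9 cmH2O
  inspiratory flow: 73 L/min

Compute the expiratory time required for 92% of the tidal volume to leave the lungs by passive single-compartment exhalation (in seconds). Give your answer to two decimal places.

2.73

Flow: 73 L/min ÷ 60 = 1.2167 L/s.
R = (PIP − Pplat)/V̇ = (45.9 − 17.9) / 1.2167 = 28.0/1.2167 = 23.013 cmH2O·s/L.
C = Vt/(Pplat − PEEP) = 465.0 / (17.9 − 8) = 465.0/9.9 = 46.97 mL/cmH2O.
τ = R × C = 23.013 × 0.04697 L/cmH2O = 1.081 s.
t = −τ·ln(1 − 0.92) = −1.081·ln(0.08) = 2.73 s.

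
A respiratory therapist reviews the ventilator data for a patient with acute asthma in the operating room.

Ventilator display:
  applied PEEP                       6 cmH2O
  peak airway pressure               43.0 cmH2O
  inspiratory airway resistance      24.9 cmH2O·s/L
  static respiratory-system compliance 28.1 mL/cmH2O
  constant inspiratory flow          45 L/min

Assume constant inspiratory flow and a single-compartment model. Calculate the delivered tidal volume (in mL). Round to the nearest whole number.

515

Flow: 45 L/min ÷ 60 = 0.75 L/s.
Equation of motion (constant flow): PIP = Vt/C + R·V̇ + PEEP.
Vt/C = PIP − R·V̇ − PEEP = 43.0 − 18.675 − 6 = 18.325 cmH2O.
Vt = C × 18.325 = 28.1 × 18.325 = 514.93 mL.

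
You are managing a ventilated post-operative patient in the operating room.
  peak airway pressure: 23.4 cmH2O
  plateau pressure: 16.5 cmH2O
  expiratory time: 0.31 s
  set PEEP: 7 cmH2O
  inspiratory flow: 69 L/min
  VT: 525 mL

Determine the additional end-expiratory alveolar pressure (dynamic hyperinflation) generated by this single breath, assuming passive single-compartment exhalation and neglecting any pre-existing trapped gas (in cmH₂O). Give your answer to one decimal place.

Flow: 69 L/min ÷ 60 = 1.15 L/s.
R = (PIP − Pplat)/V̇ = (23.4 − 16.5) / 1.15 = 6.9/1.15 = 6.0 cmH2O·s/L.
C = Vt/(Pplat − PEEP) = 525.0 / (16.5 − 7) = 525.0/9.5 = 55.263 mL/cmH2O.
τ = R × C = 6.0 × 0.05526 L/cmH2O = 0.3316 s.
Fraction remaining = e^(−Te/τ) = e^(−0.31/0.3316) = 0.3926; trapped volume = 525.0 × 0.3926 = 206.12 mL.
Additional alveolar pressure from trapping ≈ V_trapped / C = 206.12 / 55.263 = 3.73 cmH2O.

3.7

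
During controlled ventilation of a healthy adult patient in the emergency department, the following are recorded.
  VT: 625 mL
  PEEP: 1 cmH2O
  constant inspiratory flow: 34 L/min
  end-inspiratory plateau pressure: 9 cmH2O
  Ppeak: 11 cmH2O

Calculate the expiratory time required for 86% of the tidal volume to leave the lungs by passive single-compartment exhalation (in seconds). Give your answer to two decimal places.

Flow: 34 L/min ÷ 60 = 0.5667 L/s.
R = (PIP − Pplat)/V̇ = (11 − 9) / 0.5667 = 2.0/0.5667 = 3.529 cmH2O·s/L.
C = Vt/(Pplat − PEEP) = 625.0 / (9 − 1) = 625.0/8.0 = 78.125 mL/cmH2O.
τ = R × C = 3.529 × 0.07813 L/cmH2O = 0.2757 s.
t = −τ·ln(1 − 0.86) = −0.2757·ln(0.14) = 0.5421 s.

0.54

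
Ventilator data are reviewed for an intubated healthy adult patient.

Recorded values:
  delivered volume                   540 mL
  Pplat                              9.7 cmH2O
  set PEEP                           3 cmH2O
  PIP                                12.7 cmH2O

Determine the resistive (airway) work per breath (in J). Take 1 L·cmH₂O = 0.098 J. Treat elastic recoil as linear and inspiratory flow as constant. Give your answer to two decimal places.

With constant inspiratory flow the resistive pressure is constant at PIP − Pplat = 12.7 − 9.7 = 3.0 cmH2O, so resistive work = 3.0 × 0.540 = 1.62 L·cmH2O.
× 0.098 J/(L·cmH2O) → 0.1588 J.

0.16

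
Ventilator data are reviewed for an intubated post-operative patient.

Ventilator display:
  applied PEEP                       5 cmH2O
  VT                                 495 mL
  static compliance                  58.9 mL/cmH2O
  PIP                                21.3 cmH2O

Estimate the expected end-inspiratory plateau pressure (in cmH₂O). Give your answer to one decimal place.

13.4

Pplat = PEEP + Vt / Cstat = 5 + 495 / 58.9 = 5 + 8.404 = 13.404 cmH2O.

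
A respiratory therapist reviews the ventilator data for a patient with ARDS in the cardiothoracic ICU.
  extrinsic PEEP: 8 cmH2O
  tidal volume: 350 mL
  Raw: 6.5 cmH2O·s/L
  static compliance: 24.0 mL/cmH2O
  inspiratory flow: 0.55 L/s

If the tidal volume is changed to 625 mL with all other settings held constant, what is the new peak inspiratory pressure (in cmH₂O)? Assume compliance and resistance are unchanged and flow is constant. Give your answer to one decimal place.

PIP = Vt/C + R·V̇ + PEEP (constant-flow equation of motion).
Only the elastic term changes: ΔPIP = ΔVt / C = (625 − 350) / 24.0 = 11.458 cmH2O.
Original PIP = 350/24.0 + 6.5×0.55 + 8 = 26.158 cmH2O; new PIP = 26.158 + (11.458) = 37.616 cmH2O.

37.6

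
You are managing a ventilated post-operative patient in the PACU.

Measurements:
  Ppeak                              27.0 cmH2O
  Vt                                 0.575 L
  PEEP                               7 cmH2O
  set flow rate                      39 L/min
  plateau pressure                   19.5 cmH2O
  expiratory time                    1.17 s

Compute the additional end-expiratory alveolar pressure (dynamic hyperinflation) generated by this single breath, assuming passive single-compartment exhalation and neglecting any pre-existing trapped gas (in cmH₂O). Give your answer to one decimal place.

Flow: 39 L/min ÷ 60 = 0.65 L/s.
R = (PIP − Pplat)/V̇ = (27.0 − 19.5) / 0.65 = 7.5/0.65 = 11.538 cmH2O·s/L.
C = Vt/(Pplat − PEEP) = 575.0 / (19.5 − 7) = 575.0/12.5 = 46.0 mL/cmH2O.
τ = R × C = 11.538 × 0.046 L/cmH2O = 0.5307 s.
Fraction remaining = e^(−Te/τ) = e^(−1.17/0.5307) = 0.1103; trapped volume = 575.0 × 0.1103 = 63.423 mL.
Additional alveolar pressure from trapping ≈ V_trapped / C = 63.423 / 46.0 = 1.379 cmH2O.

1.4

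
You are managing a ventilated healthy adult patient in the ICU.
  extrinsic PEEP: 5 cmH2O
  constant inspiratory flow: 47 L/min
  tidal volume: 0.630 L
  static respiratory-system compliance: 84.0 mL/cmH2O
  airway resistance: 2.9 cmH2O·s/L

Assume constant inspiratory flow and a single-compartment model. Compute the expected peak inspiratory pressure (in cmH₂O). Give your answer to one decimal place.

14.8

Flow: 47 L/min ÷ 60 = 0.7833 L/s.
Equation of motion (constant flow): PIP = Vt/C + R·V̇ + PEEP.
PIP = 630/84.0 + 2.9×0.7833 + 5 = 7.5 + 2.272 + 5 = 14.772 cmH2O.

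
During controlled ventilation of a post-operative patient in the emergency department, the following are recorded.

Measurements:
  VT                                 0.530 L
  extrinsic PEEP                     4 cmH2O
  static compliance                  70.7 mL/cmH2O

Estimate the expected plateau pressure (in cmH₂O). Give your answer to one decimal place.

11.5

Pplat = PEEP + Vt / Cstat = 4 + 530 / 70.7 = 4 + 7.496 = 11.496 cmH2O.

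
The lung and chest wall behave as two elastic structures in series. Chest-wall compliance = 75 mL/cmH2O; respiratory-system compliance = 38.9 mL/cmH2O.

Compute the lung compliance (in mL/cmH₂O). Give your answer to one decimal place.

1/CL = 1/Crs − 1/Ccw.
1/CL = 1/38.9 − 1/75 = 0.01237.
CL = 80.841 mL/cmH2O.

80.8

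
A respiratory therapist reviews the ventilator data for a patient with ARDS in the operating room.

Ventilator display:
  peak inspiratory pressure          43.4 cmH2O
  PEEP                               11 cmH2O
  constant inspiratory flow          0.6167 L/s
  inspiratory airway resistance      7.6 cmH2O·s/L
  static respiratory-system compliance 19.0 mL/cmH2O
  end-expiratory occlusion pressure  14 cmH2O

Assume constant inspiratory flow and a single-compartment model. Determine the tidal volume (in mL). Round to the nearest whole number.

Total PEEP = 14 cmH2O (set 11 + intrinsic 3); this is the baseline alveolar pressure.
Equation of motion (constant flow): PIP = Vt/C + R·V̇ + PEEP.
Vt/C = PIP − R·V̇ − PEEP = 43.4 − 4.687 − 14 = 24.713 cmH2O.
Vt = C × 24.713 = 19.0 × 24.713 = 469.55 mL.

470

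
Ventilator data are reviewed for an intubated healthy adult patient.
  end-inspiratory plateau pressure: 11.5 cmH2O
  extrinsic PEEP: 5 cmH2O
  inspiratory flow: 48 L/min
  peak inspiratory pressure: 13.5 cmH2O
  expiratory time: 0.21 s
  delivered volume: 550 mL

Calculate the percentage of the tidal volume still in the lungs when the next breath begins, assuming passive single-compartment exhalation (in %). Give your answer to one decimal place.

Flow: 48 L/min ÷ 60 = 0.8 L/s.
R = (PIP − Pplat)/V̇ = (13.5 − 11.5) / 0.8 = 2.0/0.8 = 2.5 cmH2O·s/L.
C = Vt/(Pplat − PEEP) = 550.0 / (11.5 − 5) = 550.0/6.5 = 84.615 mL/cmH2O.
τ = R × C = 2.5 × 0.08462 L/cmH2O = 0.2116 s.
Fraction remaining at end-expiration = e^(−Te/τ) = e^(−0.21/0.2116) = 0.3707 → 37.07%.

37.1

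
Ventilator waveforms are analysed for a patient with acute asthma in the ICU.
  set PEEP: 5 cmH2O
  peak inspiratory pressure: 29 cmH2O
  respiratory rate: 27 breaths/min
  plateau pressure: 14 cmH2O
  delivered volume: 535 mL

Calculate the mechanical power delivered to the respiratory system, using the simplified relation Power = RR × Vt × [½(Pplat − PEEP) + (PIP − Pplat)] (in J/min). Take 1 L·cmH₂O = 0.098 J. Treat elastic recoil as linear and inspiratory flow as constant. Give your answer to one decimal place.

Per-breath work = Vt × [½(Pplat−PEEP) + (PIP−Pplat)] = 0.535 × [0.5×9.0 + 15.0] = 0.535 × 19.5 = 10.433 L·cmH2O.
Power = 27 × 10.433 = 281.69 L·cmH2O/min.
× 0.098 J/(L·cmH2O) → 27.606 J/min.

27.6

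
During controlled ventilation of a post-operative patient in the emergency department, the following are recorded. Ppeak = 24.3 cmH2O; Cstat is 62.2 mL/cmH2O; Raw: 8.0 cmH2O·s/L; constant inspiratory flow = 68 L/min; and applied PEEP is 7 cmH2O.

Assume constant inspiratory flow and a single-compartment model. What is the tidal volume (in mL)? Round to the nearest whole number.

Flow: 68 L/min ÷ 60 = 1.1333 L/s.
Equation of motion (constant flow): PIP = Vt/C + R·V̇ + PEEP.
Vt/C = PIP − R·V̇ − PEEP = 24.3 − 9.066 − 7 = 8.234 cmH2O.
Vt = C × 8.234 = 62.2 × 8.234 = 512.15 mL.

512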